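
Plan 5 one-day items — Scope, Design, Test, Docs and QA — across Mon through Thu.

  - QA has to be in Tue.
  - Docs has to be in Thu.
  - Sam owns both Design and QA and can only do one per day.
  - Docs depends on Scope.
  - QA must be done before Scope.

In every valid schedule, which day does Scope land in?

Wed

QA is fixed at Tue and must come before Scope, so Scope is at least Wed.
Docs is fixed at Thu and must come after Scope, so Scope is at most Wed.
So Scope must be Wed.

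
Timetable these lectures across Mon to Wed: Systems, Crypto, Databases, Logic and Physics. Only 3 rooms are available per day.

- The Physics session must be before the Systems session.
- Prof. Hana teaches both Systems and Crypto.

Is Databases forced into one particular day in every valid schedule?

No

Databases can be Mon (e.g. Physics in Mon, Crypto in Mon, Databases in Mon, Logic in Tue, Systems in Tue) or Tue (e.g. Physics=Mon, Crypto=Mon, Logic=Mon, Systems=Tue, Databases=Tue).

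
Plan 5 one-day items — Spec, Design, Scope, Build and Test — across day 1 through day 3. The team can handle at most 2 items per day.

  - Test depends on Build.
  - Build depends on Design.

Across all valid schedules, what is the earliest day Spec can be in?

day 1

Spec at day 1 is achievable: Test in day 3, Spec in day 1, Design in day 1, Build in day 2, Scope in day 2.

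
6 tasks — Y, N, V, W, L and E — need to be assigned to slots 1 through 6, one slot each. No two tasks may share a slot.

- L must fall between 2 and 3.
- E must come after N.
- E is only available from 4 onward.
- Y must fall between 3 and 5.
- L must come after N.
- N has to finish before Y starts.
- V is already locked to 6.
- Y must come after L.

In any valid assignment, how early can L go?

L is available from 2; L's own window allows nothing later than 3.
L at 2 is achievable: E -> 4, N -> 1, W -> 5, L -> 2, Y -> 3, V -> 6.

2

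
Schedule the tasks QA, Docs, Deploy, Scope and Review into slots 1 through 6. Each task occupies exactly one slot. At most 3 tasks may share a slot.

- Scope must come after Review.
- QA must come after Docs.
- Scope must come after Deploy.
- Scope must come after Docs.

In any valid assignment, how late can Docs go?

Downstream work caps Docs at 5.
Docs at 5 is achievable: Review -> 1, Deploy -> 1, QA -> 6, Scope -> 6, Docs -> 5.

5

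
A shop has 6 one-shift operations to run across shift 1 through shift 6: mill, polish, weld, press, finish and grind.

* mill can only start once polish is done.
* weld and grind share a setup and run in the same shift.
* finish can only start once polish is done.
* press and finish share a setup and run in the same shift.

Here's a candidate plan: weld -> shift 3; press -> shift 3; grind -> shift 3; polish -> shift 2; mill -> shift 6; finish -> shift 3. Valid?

mill can only start once polish is done — holds.
weld and grind share a setup and run in the same shift — holds.
finish can only start once polish is done — holds.
press and finish share a setup and run in the same shift — holds.

Yes, all constraints hold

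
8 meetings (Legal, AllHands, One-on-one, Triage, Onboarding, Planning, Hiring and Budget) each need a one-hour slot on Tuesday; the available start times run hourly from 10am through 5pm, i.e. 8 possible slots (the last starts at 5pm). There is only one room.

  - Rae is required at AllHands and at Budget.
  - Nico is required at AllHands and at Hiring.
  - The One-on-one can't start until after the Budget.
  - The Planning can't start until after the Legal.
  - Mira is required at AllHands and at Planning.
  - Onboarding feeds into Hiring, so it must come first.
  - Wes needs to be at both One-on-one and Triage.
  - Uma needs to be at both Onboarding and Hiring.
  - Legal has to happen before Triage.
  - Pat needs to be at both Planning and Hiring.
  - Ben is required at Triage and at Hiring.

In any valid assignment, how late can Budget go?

Downstream work caps Budget at 4pm.
Budget at 4pm is achievable: Hiring in 2pm, AllHands in 3pm, One-on-one in 5pm, Triage in 11am, Budget in 4pm, Onboarding in 12pm, Legal in 10am, Planning in 1pm.

4pm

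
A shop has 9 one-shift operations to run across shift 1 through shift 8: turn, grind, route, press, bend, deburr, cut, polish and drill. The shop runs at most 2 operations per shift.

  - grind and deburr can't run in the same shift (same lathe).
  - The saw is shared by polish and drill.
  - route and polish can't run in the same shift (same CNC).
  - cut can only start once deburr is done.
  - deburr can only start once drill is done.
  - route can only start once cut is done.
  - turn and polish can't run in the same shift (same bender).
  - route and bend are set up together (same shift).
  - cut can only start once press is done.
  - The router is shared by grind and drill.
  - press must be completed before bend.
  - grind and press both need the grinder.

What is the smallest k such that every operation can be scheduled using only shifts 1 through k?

The precedence chain requires at least 4 distinct shifts.
With at most 2 per shift and 9 operations, at least 5 shifts are needed.
5 works (last occupied shift: shift 5): for example turn=shift 2; deburr=shift 2; grind=shift 3; press=shift 1; bend=shift 4; drill=shift 1; route=shift 4; cut=shift 3; polish=shift 5.

5 shifts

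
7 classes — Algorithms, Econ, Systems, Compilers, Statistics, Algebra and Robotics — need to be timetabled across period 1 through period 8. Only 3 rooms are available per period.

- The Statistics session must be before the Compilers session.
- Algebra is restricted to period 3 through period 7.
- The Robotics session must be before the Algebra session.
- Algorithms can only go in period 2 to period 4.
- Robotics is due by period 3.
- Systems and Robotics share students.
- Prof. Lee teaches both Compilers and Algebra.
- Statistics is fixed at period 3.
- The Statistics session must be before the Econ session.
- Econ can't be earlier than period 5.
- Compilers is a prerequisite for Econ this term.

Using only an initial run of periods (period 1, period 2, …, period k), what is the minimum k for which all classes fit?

5

The precedence chain requires at least 3 distinct periods.
With at most 3 per period and 7 classes, at least 3 periods are needed.
Econ can't be placed before period 5, so the schedule must run through at least period 5.
5 works (last occupied period: period 5): for example Statistics in period 3; Econ in period 5; Algorithms in period 2; Systems in period 2; Algebra in period 3; Robotics in period 1; Compilers in period 4.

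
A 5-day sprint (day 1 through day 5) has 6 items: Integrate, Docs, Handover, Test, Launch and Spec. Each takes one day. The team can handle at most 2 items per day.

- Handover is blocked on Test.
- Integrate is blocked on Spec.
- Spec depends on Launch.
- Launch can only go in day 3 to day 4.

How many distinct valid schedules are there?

38

Splitting on Docs: it can be day 1 (10), day 2 (10), day 3 (6), day 4 (6), day 5 (6). Listing each branch's schedules as (Integrate, Handover, Test, Launch, Spec) by day number:
Docs=day 1: (5,2,1,3,4) (5,3,1,3,4) (5,3,2,3,4) (5,4,1,3,4) (5,4,2,3,4) (5,4,3,3,4) (5,5,1,3,4) (5,5,2,3,4) (5,5,3,3,4) (5,5,4,3,4) — 10.
Docs=day 2: (5,2,1,3,4) (5,3,1,3,4) (5,3,2,3,4) (5,4,1,3,4) (5,4,2,3,4) (5,4,3,3,4) (5,5,1,3,4) (5,5,2,3,4) (5,5,3,3,4) (5,5,4,3,4) — 10.
Docs=day 3: (5,2,1,3,4) (5,4,1,3,4) (5,4,2,3,4) (5,5,1,3,4) (5,5,2,3,4) (5,5,4,3,4) — 6.
Docs=day 4: (5,2,1,3,4) (5,3,1,3,4) (5,3,2,3,4) (5,5,1,3,4) (5,5,2,3,4) (5,5,3,3,4) — 6.
Docs=day 5: (5,2,1,3,4) (5,3,1,3,4) (5,3,2,3,4) (5,4,1,3,4) (5,4,2,3,4) (5,4,3,3,4) — 6.
Summing: 10 + 10 + 6 + 6 + 6 = 38.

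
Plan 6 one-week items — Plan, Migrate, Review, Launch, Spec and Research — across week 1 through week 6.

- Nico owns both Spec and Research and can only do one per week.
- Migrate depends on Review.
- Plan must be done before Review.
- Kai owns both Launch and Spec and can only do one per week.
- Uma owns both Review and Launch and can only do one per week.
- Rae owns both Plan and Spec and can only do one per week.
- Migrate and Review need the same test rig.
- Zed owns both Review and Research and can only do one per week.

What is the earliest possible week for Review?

Precedence pushes Review to at least week 2; downstream work caps Review at week 5.
Review at week 2 is achievable: Research in week 1; Plan in week 1; Spec in week 2; Launch in week 1; Migrate in week 3; Review in week 2.

week 2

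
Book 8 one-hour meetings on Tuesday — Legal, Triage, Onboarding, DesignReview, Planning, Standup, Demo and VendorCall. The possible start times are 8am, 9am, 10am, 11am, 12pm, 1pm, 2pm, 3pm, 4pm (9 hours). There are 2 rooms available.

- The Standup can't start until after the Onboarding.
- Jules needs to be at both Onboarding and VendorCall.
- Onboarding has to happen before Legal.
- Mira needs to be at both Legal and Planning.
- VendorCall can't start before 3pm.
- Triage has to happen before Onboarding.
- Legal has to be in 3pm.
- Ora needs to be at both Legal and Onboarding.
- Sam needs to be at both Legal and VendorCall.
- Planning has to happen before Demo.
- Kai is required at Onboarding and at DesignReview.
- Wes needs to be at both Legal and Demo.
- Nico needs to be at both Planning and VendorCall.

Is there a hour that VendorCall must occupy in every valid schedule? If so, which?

VendorCall's window is 3pm–4pm.
Legal is fixed at 3pm, and VendorCall can't share a hour with Legal.
So VendorCall must be 4pm.

4pm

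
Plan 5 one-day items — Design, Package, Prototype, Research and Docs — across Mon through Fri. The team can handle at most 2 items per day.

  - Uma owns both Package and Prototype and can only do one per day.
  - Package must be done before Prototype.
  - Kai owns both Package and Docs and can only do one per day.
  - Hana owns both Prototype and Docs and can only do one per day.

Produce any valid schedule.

Package -> Mon, Research -> Tue, Docs -> Wed, Design -> Mon, Prototype -> Tue

Checking: Package(Mon) before Prototype(Tue); Package(Mon) != Prototype(Tue); Prototype(Tue) != Docs(Wed); Package(Mon) != Docs(Wed); max 2 per day (cap 2).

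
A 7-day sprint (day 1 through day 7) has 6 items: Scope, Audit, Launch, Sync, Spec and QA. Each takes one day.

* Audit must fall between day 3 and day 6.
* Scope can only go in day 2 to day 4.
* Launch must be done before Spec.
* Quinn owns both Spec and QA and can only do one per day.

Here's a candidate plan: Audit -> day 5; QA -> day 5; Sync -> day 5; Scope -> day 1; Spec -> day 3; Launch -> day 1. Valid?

Invalid. Scope can only go in day 2 to day 4.

Quinn owns both Spec and QA and can only do one per day — holds.
Scope can only go in day 2 to day 4 — violated.
Launch must be done before Spec — holds.
Audit must fall between day 3 and day 6 — holds.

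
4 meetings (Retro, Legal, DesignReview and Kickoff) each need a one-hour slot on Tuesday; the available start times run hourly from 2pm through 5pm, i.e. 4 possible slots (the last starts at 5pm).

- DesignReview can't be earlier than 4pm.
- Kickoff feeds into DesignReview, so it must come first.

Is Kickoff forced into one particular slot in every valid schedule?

No

Kickoff can be 2pm (e.g. DesignReview -> 4pm; Retro -> 2pm; Legal -> 2pm; Kickoff -> 2pm) or 3pm (e.g. Legal in 2pm; Kickoff in 3pm; DesignReview in 4pm; Retro in 2pm).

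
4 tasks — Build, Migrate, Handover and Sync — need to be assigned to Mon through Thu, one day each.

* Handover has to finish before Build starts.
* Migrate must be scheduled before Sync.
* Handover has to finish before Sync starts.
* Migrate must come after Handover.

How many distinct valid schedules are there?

Splitting on Build: it can be Tue (3), Wed (4), Thu (4). Listing each branch's schedules as (Migrate, Handover, Sync):
Build=Tue: (Tue,Mon,Wed) (Tue,Mon,Thu) (Wed,Mon,Thu) — 3.
Build=Wed: (Tue,Mon,Wed) (Tue,Mon,Thu) (Wed,Mon,Thu) (Wed,Tue,Thu) — 4.
Build=Thu: (Tue,Mon,Wed) (Tue,Mon,Thu) (Wed,Mon,Thu) (Wed,Tue,Thu) — 4.
Summing: 3 + 4 + 4 = 11.

11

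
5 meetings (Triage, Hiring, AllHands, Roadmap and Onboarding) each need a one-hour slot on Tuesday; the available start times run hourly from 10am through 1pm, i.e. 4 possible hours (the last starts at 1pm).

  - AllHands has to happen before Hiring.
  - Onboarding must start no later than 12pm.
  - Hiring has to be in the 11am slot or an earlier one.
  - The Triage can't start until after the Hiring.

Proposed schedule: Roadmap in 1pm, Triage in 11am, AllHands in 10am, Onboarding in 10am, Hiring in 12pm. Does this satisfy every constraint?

No — it violates: The Triage can't start until after the Hiring

The Triage can't start until after the Hiring — violated.
Hiring has to be in the 11am slot or an earlier one — violated.
AllHands has to happen before Hiring — holds.
Onboarding must start no later than 12pm — holds.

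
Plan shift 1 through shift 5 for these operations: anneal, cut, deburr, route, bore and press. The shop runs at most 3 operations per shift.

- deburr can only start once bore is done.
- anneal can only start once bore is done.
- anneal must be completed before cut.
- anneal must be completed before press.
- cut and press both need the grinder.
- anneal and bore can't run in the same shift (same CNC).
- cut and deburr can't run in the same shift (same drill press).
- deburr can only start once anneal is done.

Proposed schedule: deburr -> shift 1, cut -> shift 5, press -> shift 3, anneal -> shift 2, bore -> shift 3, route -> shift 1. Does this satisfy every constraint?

deburr can only start once bore is done — violated.
anneal and bore can't run in the same shift (same CNC) — holds.
anneal can only start once bore is done — violated.
The shop runs at most 3 operations per shift — holds.
cut and press both need the grinder — holds.
anneal must be completed before press — holds.
anneal must be completed before cut — holds.
deburr can only start once anneal is done — violated.
cut and deburr can't run in the same shift (same drill press) — holds.

No — it violates: deburr can only start once bore is done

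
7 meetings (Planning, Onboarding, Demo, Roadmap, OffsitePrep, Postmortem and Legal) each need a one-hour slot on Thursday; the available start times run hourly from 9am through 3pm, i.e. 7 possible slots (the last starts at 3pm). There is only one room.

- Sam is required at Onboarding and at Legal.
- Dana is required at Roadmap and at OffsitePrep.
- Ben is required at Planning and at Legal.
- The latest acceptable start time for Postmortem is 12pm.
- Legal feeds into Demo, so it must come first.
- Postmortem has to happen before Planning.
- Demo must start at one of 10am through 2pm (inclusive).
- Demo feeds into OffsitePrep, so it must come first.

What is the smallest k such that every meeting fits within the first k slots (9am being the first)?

The precedence chain requires at least 3 distinct slots.
With at most 1 per slot and 7 meetings, at least 7 slots are needed.
7 works (last occupied slot: 3pm): for example Onboarding -> 2pm; Legal -> 10am; Demo -> 11am; Planning -> 12pm; Roadmap -> 3pm; OffsitePrep -> 1pm; Postmortem -> 9am.

7 slots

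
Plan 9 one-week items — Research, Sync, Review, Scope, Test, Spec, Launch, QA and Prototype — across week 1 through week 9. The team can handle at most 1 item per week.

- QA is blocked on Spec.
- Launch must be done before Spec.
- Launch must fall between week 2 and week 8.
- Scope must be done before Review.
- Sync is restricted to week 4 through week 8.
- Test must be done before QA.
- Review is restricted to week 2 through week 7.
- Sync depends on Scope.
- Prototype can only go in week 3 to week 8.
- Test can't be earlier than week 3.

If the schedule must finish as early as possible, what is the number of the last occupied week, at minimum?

The precedence chain requires at least 3 distinct weeks.
With at most 1 per week and 9 tasks, at least 9 weeks are needed.
Sync can't be placed before week 4, so the schedule must run through at least week 4.
9 works (last occupied week: week 9): for example Research=week 9, Spec=week 7, Launch=week 6, Sync=week 4, Scope=week 1, Test=week 5, QA=week 8, Prototype=week 3, Review=week 2.

week 9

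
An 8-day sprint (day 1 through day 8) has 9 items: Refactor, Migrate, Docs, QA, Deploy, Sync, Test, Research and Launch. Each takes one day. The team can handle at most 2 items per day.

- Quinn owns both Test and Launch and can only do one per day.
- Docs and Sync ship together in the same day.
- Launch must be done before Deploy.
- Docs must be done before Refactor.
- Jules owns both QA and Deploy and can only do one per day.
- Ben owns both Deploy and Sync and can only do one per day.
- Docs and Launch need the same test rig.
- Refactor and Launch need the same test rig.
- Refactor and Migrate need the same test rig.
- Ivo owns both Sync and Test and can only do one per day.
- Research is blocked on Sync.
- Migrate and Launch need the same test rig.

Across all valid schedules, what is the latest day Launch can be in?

Downstream work caps Launch at day 7.
Launch at day 7 is achievable: Sync -> day 1; Research -> day 2; Launch -> day 7; Deploy -> day 8; Test -> day 4; Refactor -> day 2; QA -> day 3; Docs -> day 1; Migrate -> day 3.

day 7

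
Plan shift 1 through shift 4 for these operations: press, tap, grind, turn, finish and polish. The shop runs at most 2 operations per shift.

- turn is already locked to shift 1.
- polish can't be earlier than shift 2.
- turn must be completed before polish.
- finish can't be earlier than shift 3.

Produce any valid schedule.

finish=shift 3, grind=shift 3, press=shift 1, turn=shift 1, polish=shift 2, tap=shift 2

Checking: turn(shift 1) before polish(shift 2); turn=shift 1 in [shift 1,shift 1]; polish=shift 2 in [shift 2,shift 4]; finish=shift 3 in [shift 3,shift 4]; max 2 per shift (cap 2).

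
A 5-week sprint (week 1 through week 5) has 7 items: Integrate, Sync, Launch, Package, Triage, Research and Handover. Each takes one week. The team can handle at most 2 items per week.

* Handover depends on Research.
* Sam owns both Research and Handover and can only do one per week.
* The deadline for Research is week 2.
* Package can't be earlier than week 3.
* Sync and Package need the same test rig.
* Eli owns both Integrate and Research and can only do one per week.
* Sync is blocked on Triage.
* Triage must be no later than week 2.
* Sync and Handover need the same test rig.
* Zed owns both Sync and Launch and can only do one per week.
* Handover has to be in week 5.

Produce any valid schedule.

Integrate -> week 2, Sync -> week 2, Handover -> week 5, Triage -> week 1, Research -> week 1, Launch -> week 3, Package -> week 3

Checking: Triage(week 1) before Sync(week 2); Research(week 1) before Handover(week 5); Research(week 1) != Handover(week 5); Integrate(week 2) != Research(week 1); Sync(week 2) != Handover(week 5); Sync(week 2) != Package(week 3); Sync(week 2) != Launch(week 3); Handover=week 5 in [week 5,week 5]; Triage=week 1 in [week 1,week 2]; Package=week 3 in [week 3,week 5]; Research=week 1 in [week 1,week 2]; max 2 per week (cap 2).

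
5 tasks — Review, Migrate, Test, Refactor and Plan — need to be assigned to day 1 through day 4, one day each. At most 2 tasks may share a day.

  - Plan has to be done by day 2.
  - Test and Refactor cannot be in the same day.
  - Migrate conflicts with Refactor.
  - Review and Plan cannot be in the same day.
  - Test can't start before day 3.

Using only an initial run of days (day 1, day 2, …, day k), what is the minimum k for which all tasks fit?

With at most 2 per day and 5 tasks, at least 3 days are needed.
Test can't be placed before day 3, so the schedule must run through at least day 3.
3 works (last occupied day: day 3): for example Test -> day 3; Review -> day 2; Plan -> day 1; Migrate -> day 1; Refactor -> day 2.

3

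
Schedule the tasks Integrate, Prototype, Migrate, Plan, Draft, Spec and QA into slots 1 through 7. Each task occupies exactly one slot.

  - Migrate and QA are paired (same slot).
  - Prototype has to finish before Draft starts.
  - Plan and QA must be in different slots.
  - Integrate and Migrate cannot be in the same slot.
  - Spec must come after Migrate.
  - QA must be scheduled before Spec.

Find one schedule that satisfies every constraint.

Migrate in 1, Integrate in 2, Spec in 2, Plan in 2, Draft in 2, QA in 1, Prototype in 1

Checking: QA(1) before Spec(2); Migrate(1) before Spec(2); Prototype(1) before Draft(2); Plan(2) != QA(1); Integrate(2) != Migrate(1); Migrate = QA = 1.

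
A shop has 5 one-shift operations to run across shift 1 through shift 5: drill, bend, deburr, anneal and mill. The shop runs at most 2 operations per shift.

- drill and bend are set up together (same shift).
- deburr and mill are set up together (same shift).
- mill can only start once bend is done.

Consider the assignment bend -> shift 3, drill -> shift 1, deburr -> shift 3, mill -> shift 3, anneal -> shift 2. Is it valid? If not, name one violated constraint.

No. drill and bend are set up together (same shift) is not satisfied.

deburr and mill are set up together (same shift) — holds.
mill can only start once bend is done — violated.
drill and bend are set up together (same shift) — violated.
The shop runs at most 2 operations per shift — violated.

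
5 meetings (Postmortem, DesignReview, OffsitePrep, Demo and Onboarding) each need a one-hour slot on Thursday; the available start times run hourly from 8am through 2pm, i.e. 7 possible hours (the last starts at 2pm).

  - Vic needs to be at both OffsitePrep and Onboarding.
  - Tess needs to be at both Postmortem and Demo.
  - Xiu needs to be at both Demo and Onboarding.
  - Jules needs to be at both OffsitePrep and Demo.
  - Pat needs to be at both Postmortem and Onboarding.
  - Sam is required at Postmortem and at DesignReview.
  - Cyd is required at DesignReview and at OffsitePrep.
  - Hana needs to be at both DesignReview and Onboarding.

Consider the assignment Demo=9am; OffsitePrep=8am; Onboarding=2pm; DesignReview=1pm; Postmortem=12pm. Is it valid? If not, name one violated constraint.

Sam is required at Postmortem and at DesignReview — holds.
Pat needs to be at both Postmortem and Onboarding — holds.
Cyd is required at DesignReview and at OffsitePrep — holds.
Hana needs to be at both DesignReview and Onboarding — holds.
Jules needs to be at both OffsitePrep and Demo — holds.
Tess needs to be at both Postmortem and Demo — holds.
Xiu needs to be at both Demo and Onboarding — holds.
Vic needs to be at both OffsitePrep and Onboarding — holds.

Yes, all constraints hold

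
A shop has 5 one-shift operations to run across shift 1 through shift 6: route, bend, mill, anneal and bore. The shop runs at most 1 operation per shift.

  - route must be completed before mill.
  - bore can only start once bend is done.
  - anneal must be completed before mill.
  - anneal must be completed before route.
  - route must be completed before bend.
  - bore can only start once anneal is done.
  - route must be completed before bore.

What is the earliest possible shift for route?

shift 2

Precedence pushes route to at least shift 2; downstream work caps route at shift 4.
route at shift 2 is achievable: route=shift 2, bend=shift 3, anneal=shift 1, mill=shift 5, bore=shift 4.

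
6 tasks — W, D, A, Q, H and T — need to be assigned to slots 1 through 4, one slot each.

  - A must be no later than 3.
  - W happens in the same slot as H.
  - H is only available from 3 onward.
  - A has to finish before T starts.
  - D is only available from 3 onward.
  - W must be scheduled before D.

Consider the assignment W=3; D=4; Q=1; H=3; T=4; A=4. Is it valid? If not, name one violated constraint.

D is only available from 3 onward — holds.
W must be scheduled before D — holds.
W happens in the same slot as H — holds.
A must be no later than 3 — violated.
A has to finish before T starts — violated.
H is only available from 3 onward — holds.

No — it violates: A must be no later than 3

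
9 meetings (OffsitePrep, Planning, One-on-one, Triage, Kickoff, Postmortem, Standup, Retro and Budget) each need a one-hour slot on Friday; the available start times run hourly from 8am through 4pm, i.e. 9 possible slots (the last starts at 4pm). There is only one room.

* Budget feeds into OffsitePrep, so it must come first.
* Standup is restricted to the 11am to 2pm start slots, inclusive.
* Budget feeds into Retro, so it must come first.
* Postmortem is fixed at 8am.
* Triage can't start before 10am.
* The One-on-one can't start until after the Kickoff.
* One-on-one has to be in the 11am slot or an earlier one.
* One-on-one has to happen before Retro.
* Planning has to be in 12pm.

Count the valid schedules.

Splitting on OffsitePrep: it can be 1pm (6), 2pm (8), 3pm (19), 4pm (19). Listing each branch's schedules as (Planning, One-on-one, Triage, Kickoff, Postmortem, Standup, Retro, Budget):
OffsitePrep=1pm: (12pm,10am,3pm,9am,8am,2pm,4pm,11am) (12pm,10am,4pm,9am,8am,2pm,3pm,11am) (12pm,11am,3pm,9am,8am,2pm,4pm,10am) (12pm,11am,3pm,10am,8am,2pm,4pm,9am) (12pm,11am,4pm,9am,8am,2pm,3pm,10am) (12pm,11am,4pm,10am,8am,2pm,3pm,9am) — 6.
OffsitePrep=2pm: (12pm,10am,3pm,9am,8am,11am,4pm,1pm) (12pm,10am,3pm,9am,8am,1pm,4pm,11am) (12pm,10am,4pm,9am,8am,11am,3pm,1pm) (12pm,10am,4pm,9am,8am,1pm,3pm,11am) (12pm,11am,3pm,9am,8am,1pm,4pm,10am) (12pm,11am,3pm,10am,8am,1pm,4pm,9am) (12pm,11am,4pm,9am,8am,1pm,3pm,10am) (12pm,11am,4pm,10am,8am,1pm,3pm,9am) — 8.
OffsitePrep=3pm: (12pm,10am,11am,9am,8am,1pm,4pm,2pm) (12pm,10am,11am,9am,8am,2pm,4pm,1pm) (12pm,10am,1pm,9am,8am,11am,4pm,2pm) (12pm,10am,1pm,9am,8am,2pm,4pm,11am) (12pm,10am,2pm,9am,8am,11am,4pm,1pm) (12pm,10am,2pm,9am,8am,1pm,4pm,11am) (12pm,10am,4pm,9am,8am,11am,2pm,1pm) (12pm,10am,4pm,9am,8am,1pm,2pm,11am) (12pm,10am,4pm,9am,8am,2pm,1pm,11am) (12pm,11am,10am,9am,8am,1pm,4pm,2pm) (12pm,11am,10am,9am,8am,2pm,4pm,1pm) (12pm,11am,1pm,9am,8am,2pm,4pm,10am) (12pm,11am,1pm,10am,8am,2pm,4pm,9am) (12pm,11am,2pm,9am,8am,1pm,4pm,10am) (12pm,11am,2pm,10am,8am,1pm,4pm,9am) (12pm,11am,4pm,9am,8am,1pm,2pm,10am) (12pm,11am,4pm,9am,8am,2pm,1pm,10am) (12pm,11am,4pm,10am,8am,1pm,2pm,9am) (12pm,11am,4pm,10am,8am,2pm,1pm,9am) — 19.
OffsitePrep=4pm: (12pm,10am,11am,9am,8am,1pm,3pm,2pm) (12pm,10am,11am,9am,8am,2pm,3pm,1pm) (12pm,10am,1pm,9am,8am,11am,3pm,2pm) (12pm,10am,1pm,9am,8am,2pm,3pm,11am) (12pm,10am,2pm,9am,8am,11am,3pm,1pm) (12pm,10am,2pm,9am,8am,1pm,3pm,11am) (12pm,10am,3pm,9am,8am,11am,2pm,1pm) (12pm,10am,3pm,9am,8am,1pm,2pm,11am) (12pm,10am,3pm,9am,8am,2pm,1pm,11am) (12pm,11am,10am,9am,8am,1pm,3pm,2pm) (12pm,11am,10am,9am,8am,2pm,3pm,1pm) (12pm,11am,1pm,9am,8am,2pm,3pm,10am) (12pm,11am,1pm,10am,8am,2pm,3pm,9am) (12pm,11am,2pm,9am,8am,1pm,3pm,10am) (12pm,11am,2pm,10am,8am,1pm,3pm,9am) (12pm,11am,3pm,9am,8am,1pm,2pm,10am) (12pm,11am,3pm,9am,8am,2pm,1pm,10am) (12pm,11am,3pm,10am,8am,1pm,2pm,9am) (12pm,11am,3pm,10am,8am,2pm,1pm,9am) — 19.
Summing: 6 + 8 + 19 + 19 = 52.

52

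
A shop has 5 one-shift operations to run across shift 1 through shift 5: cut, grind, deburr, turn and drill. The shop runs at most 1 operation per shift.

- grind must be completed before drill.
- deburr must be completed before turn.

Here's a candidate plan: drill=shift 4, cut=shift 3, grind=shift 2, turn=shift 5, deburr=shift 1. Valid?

Yes, all constraints hold

deburr must be completed before turn — holds.
grind must be completed before drill — holds.
The shop runs at most 1 operation per shift — holds.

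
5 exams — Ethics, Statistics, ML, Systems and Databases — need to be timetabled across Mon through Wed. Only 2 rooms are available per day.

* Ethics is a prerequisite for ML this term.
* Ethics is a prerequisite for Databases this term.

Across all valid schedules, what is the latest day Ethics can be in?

Tue

Downstream work caps Ethics at Tue.
Ethics at Tue is achievable: ML in Wed, Systems in Mon, Statistics in Mon, Ethics in Tue, Databases in Wed.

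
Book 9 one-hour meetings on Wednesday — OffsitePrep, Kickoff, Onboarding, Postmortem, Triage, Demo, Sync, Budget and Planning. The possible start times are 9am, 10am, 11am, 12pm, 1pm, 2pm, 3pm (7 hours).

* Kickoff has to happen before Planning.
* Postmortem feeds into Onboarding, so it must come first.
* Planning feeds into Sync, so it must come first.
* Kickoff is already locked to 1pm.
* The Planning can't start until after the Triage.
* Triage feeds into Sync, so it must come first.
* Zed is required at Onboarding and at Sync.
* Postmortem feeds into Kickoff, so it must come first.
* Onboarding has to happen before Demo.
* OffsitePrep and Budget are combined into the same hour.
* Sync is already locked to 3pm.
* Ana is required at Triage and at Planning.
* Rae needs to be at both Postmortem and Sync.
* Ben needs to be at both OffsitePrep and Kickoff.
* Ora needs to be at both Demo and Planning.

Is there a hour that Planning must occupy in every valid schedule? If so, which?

2pm

Kickoff is fixed at 1pm and must come before Planning, so Planning is at least 2pm.
Sync is fixed at 3pm and must come after Planning, so Planning is at most 2pm.
So Planning must be 2pm.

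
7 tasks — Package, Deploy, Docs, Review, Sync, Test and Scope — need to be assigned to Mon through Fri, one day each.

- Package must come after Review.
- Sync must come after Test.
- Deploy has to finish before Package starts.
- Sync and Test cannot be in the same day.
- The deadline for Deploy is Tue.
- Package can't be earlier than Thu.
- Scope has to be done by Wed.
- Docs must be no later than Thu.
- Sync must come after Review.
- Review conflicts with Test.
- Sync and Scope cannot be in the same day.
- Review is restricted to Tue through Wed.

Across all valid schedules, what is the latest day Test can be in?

Thu

Downstream work caps Test at Thu.
Test at Thu is achievable: Deploy in Mon; Scope in Mon; Package in Thu; Test in Thu; Docs in Mon; Sync in Fri; Review in Tue.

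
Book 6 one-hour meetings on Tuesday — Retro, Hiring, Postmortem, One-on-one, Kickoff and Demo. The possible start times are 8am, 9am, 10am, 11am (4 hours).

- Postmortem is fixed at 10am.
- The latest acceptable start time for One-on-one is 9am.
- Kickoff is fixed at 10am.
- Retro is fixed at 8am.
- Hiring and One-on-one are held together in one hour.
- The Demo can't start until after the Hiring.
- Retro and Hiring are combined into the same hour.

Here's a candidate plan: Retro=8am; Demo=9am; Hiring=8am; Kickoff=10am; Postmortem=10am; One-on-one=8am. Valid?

Kickoff is fixed at 10am — holds.
Retro and Hiring are combined into the same hour — holds.
Retro is fixed at 8am — holds.
The latest acceptable start time for One-on-one is 9am — holds.
Hiring and One-on-one are held together in one hour — holds.
The Demo can't start until after the Hiring — holds.
Postmortem is fixed at 10am — holds.

Yes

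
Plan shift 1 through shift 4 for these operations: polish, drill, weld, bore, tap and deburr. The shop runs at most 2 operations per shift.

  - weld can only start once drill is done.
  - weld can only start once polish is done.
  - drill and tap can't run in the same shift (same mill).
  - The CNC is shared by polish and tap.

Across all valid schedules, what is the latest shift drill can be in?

Downstream work caps drill at shift 3.
drill at shift 3 is achievable: deburr -> shift 2; weld -> shift 4; polish -> shift 1; bore -> shift 1; drill -> shift 3; tap -> shift 2.

shift 3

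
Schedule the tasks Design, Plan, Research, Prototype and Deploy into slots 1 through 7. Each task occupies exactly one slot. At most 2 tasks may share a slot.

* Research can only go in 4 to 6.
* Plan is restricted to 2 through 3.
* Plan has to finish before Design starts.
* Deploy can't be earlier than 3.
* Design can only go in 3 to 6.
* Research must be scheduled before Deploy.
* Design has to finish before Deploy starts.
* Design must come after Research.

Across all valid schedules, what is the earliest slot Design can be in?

5

Design is available from 3; precedence pushes Design to at least 5; Design's own window allows nothing later than 6.
Design at 5 is achievable: Prototype in 1; Deploy in 6; Design in 5; Research in 4; Plan in 2.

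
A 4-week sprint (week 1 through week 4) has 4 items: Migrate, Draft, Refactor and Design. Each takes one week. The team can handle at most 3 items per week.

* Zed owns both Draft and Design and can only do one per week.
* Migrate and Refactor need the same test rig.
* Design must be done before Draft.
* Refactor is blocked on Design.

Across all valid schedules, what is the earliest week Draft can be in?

week 2

Precedence pushes Draft to at least week 2.
Draft at week 2 is achievable: Refactor=week 2; Design=week 1; Draft=week 2; Migrate=week 1.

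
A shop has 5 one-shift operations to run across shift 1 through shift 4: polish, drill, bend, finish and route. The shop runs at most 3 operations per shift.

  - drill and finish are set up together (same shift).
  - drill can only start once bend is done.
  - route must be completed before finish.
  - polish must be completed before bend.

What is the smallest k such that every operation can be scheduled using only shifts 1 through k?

3

The precedence chain requires at least 3 distinct shifts.
With at most 3 per shift and 5 operations, at least 2 shifts are needed.
3 works (last occupied shift: shift 3): for example bend in shift 2, finish in shift 3, route in shift 1, drill in shift 3, polish in shift 1.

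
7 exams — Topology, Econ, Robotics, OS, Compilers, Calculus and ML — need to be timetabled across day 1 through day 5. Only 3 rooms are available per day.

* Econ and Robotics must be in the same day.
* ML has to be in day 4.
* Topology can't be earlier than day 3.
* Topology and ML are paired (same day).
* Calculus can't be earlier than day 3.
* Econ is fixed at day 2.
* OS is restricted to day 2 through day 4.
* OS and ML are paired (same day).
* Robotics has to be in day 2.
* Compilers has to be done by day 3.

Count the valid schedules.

Splitting on Compilers: it can be day 1 (2), day 2 (2), day 3 (2). Listing each branch's schedules as (Topology, Econ, Robotics, OS, Calculus, ML) by day number:
Compilers=day 1: (4,2,2,4,3,4) (4,2,2,4,5,4) — 2.
Compilers=day 2: (4,2,2,4,3,4) (4,2,2,4,5,4) — 2.
Compilers=day 3: (4,2,2,4,3,4) (4,2,2,4,5,4) — 2.
Summing: 2 + 2 + 2 = 6.

6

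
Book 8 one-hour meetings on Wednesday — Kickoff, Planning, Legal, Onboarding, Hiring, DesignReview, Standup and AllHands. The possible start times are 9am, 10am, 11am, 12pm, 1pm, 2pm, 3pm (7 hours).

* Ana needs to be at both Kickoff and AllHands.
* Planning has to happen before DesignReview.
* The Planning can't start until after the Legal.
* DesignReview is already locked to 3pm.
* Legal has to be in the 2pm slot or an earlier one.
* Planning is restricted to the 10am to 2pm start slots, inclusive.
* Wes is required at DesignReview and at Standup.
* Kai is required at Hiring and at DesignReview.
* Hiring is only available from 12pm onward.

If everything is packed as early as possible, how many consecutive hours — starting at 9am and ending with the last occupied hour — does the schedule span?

7 hours

The precedence chain requires at least 3 distinct hours.
DesignReview can't be placed before 3pm — that is hour 7 counting from 9am — so the schedule must run through at least 7 hours.
7 works (last occupied hour: 3pm): for example Legal=9am, Kickoff=9am, Standup=9am, DesignReview=3pm, Onboarding=9am, AllHands=10am, Planning=10am, Hiring=12pm.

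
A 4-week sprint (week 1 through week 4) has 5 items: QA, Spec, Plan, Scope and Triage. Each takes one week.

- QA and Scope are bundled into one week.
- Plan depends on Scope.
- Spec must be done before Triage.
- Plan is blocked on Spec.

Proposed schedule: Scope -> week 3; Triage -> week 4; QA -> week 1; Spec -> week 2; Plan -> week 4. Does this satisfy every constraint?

No. QA and Scope are bundled into one week is not satisfied.

Plan depends on Scope — holds.
QA and Scope are bundled into one week — violated.
Plan is blocked on Spec — holds.
Spec must be done before Triage — holds.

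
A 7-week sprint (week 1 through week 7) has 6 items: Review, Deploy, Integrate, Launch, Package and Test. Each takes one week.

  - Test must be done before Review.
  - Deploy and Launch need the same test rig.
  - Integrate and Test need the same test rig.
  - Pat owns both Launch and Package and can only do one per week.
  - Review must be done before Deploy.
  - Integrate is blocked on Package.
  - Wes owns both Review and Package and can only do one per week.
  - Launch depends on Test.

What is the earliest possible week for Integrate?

week 2

Precedence pushes Integrate to at least week 2.
Integrate at week 2 is achievable: Integrate=week 2; Test=week 1; Review=week 2; Package=week 1; Launch=week 2; Deploy=week 3.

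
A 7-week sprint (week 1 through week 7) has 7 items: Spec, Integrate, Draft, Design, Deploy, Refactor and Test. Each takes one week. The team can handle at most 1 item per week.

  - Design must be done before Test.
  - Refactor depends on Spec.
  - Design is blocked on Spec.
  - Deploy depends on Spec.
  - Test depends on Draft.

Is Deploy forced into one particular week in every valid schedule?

Deploy can be week 2 (e.g. Test in week 5; Spec in week 1; Design in week 3; Refactor in week 6; Draft in week 4; Integrate in week 7; Deploy in week 2) or week 3 (e.g. Design in week 2, Integrate in week 7, Deploy in week 3, Draft in week 4, Refactor in week 6, Spec in week 1, Test in week 5).

No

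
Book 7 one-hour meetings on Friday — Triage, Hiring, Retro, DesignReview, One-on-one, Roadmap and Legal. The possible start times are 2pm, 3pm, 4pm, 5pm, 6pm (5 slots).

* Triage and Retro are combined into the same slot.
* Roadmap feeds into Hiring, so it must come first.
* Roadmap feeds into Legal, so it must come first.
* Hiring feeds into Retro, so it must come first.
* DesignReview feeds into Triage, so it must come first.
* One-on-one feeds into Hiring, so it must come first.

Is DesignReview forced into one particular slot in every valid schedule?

No

DesignReview can be 2pm (e.g. One-on-one -> 2pm; Roadmap -> 2pm; Legal -> 3pm; DesignReview -> 2pm; Retro -> 4pm; Hiring -> 3pm; Triage -> 4pm) or 3pm (e.g. Triage=4pm; DesignReview=3pm; Legal=3pm; One-on-one=2pm; Retro=4pm; Hiring=3pm; Roadmap=2pm).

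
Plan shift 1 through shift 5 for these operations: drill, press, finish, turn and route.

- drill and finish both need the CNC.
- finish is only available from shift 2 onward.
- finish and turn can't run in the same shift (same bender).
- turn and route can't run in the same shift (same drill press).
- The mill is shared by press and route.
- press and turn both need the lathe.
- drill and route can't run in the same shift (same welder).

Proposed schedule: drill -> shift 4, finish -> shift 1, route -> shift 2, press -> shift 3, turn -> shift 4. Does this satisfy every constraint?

No — it violates: finish is only available from shift 2 onward

drill and finish both need the CNC — holds.
press and turn both need the lathe — holds.
finish is only available from shift 2 onward — violated.
The mill is shared by press and route — holds.
finish and turn can't run in the same shift (same bender) — holds.
drill and route can't run in the same shift (same welder) — holds.
turn and route can't run in the same shift (same drill press) — holds.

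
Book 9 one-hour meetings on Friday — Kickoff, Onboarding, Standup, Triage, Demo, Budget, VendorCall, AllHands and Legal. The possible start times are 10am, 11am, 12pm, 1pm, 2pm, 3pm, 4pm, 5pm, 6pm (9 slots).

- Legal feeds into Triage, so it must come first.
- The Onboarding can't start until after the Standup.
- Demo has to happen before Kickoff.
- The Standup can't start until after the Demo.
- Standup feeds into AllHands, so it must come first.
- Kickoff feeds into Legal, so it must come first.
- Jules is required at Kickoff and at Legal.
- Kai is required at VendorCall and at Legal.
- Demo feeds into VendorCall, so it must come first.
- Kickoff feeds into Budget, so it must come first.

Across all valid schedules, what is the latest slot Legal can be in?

5pm

Precedence pushes Legal to at least 12pm; downstream work caps Legal at 5pm.
Legal at 5pm is achievable: Demo=10am, Budget=12pm, Triage=6pm, AllHands=12pm, Standup=11am, Legal=5pm, Onboarding=12pm, Kickoff=11am, VendorCall=11am.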